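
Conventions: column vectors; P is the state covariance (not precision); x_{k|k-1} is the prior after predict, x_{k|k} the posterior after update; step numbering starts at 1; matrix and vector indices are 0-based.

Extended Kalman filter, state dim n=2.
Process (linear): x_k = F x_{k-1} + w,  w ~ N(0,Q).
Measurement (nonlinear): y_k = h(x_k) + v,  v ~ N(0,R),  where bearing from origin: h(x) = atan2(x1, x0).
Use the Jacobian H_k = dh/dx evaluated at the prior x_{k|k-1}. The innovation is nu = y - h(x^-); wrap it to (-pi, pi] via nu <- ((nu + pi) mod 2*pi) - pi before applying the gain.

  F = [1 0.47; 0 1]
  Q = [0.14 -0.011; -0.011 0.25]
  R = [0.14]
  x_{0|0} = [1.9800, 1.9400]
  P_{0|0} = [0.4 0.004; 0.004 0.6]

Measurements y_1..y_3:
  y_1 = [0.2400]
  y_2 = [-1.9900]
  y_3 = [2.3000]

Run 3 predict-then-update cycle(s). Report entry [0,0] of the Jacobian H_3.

step 1: x^-=[2.8918, 1.9400]  P^-=[0.6763 0.2750; 0.2750 0.8500]  H_jac=[-0.1600 0.2385]  S=[0.1847]  K=[-0.2308; 0.8594]  nu=[-0.3509]  x^+=[2.9728, 1.6384]  P^+=[0.6665 0.3116; 0.3116 0.7136]
step 2: x^-=[3.7428, 1.6384]  P^-=[1.2570 0.6360; 0.6360 0.9636]  H_jac=[-0.0981 0.2242]  S=[0.1726]  K=[0.1114; 0.8903]  nu=[-2.4026]  x^+=[3.4751, -0.5006]  P^+=[1.2549 0.6189; 0.6189 0.8268]
step 3: x^-=[3.2398, -0.5006]  P^-=[2.1593 0.9965; 0.9965 1.0768]  H_jac=[0.0466 0.3015]  S=[0.2705]  K=[1.4822; 1.3715]  nu=[2.4533]  x^+=[6.8762, 2.8641]  P^+=[1.5649 0.4465; 0.4465 0.5679]

H_jac[0,0] = 0.0466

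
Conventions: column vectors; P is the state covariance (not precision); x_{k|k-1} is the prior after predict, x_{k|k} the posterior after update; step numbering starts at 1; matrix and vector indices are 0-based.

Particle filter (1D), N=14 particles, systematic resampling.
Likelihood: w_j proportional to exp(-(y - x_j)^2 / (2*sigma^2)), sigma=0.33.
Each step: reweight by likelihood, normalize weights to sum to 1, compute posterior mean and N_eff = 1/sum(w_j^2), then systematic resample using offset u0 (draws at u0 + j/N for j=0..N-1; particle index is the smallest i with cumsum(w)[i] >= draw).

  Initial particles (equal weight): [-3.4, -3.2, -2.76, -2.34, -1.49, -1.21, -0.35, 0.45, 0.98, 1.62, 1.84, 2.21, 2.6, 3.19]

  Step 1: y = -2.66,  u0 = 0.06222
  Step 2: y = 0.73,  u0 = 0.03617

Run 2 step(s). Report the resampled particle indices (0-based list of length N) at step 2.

resampled_idx = [9, 9, 9, 10, 10, 10, 11, 11, 12, 12, 12, 13, 13, 13]

step 1: w=[0.0420, 0.1362, 0.4962, 0.3246, 0.0010, 0.0000, 0.0000, 0.0000, 0.0000, 0.0000, 0.0000, 0.0000, 0.0000, 0.0000]  mean=-2.7092  Neff=2.6891  idx=[1, 1, 2, 2, 2, 2, 2, 2, 2, 3, 3, 3, 3, 3]
step 2: w=[0.0000, 0.0000, 0.0000, 0.0000, 0.0000, 0.0000, 0.0000, 0.0000, 0.0000, 0.2000, 0.2000, 0.2000, 0.2000, 0.2000]  mean=-2.3400  Neff=5.0000  idx=[9, 9, 9, 10, 10, 10, 11, 11, 12, 12, 12, 13, 13, 13]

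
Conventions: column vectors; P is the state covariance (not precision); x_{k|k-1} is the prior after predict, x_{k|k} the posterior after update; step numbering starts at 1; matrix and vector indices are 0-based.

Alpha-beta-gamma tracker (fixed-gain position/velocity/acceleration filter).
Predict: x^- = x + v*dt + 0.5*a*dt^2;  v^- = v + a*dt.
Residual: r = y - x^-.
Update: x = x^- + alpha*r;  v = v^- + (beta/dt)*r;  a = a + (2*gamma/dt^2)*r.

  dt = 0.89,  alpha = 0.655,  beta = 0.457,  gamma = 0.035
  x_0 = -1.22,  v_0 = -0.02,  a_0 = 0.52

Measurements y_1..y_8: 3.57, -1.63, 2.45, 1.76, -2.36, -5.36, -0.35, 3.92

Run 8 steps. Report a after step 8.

a_post = 0.7812

step 1: x_pred=-1.0319  r=4.6019  x^+=1.9824  v^+=2.8058  a^+=0.9267
step 2: x_pred=4.8465  r=-6.4765  x^+=0.6044  v^+=0.3049  a^+=0.3543
step 3: x_pred=1.0161  r=1.4339  x^+=1.9553  v^+=1.3566  a^+=0.4810
step 4: x_pred=3.3532  r=-1.5932  x^+=2.3096  v^+=0.9666  a^+=0.3403
step 5: x_pred=3.3047  r=-5.6647  x^+=-0.4057  v^+=-1.6393  a^+=-0.1604
step 6: x_pred=-1.9281  r=-3.4319  x^+=-4.1760  v^+=-3.5442  a^+=-0.4636
step 7: x_pred=-7.5140  r=7.1640  x^+=-2.8216  v^+=-0.2783  a^+=0.1695
step 8: x_pred=-3.0021  r=6.9221  x^+=1.5319  v^+=3.4270  a^+=0.7812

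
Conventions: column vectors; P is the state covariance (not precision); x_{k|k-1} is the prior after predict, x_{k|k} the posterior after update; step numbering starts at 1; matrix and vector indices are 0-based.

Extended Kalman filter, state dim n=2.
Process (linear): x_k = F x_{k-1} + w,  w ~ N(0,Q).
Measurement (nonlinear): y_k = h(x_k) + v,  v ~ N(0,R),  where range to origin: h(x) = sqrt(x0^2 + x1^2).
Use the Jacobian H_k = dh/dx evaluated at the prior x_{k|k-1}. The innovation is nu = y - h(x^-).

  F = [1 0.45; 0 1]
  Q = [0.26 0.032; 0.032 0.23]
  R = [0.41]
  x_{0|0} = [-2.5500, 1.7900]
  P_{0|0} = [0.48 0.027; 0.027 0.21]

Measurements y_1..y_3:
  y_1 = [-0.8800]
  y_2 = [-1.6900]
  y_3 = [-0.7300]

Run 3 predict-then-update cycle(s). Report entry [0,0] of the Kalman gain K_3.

step 1: x^-=[-1.7445, 1.7900]  P^-=[0.8068 0.1535; 0.1535 0.4400]  H_jac=[-0.6979 0.7162]  S=[0.8752]  K=[-0.5178; 0.2376]  nu=[-3.3795]  x^+=[0.0054, 0.9870]  P^+=[0.5722 0.2612; 0.2612 0.3906]
step 2: x^-=[0.4495, 0.9870]  P^-=[1.1463 0.4689; 0.4689 0.6206]  H_jac=[0.4145 0.9101]  S=[1.4747]  K=[0.6116; 0.5148]  nu=[-2.7745]  x^+=[-1.2474, -0.4413]  P^+=[0.5947 0.0047; 0.0047 0.2298]
step 3: x^-=[-1.4459, -0.4413]  P^-=[0.9055 0.1401; 0.1401 0.4598]  H_jac=[-0.9564 -0.2919]  S=[1.3557]  K=[-0.6690; -0.1978]  nu=[-2.2418]  x^+=[0.0537, 0.0022]  P^+=[0.2988 -0.0393; -0.0393 0.4067]

K[0,0] = -0.6690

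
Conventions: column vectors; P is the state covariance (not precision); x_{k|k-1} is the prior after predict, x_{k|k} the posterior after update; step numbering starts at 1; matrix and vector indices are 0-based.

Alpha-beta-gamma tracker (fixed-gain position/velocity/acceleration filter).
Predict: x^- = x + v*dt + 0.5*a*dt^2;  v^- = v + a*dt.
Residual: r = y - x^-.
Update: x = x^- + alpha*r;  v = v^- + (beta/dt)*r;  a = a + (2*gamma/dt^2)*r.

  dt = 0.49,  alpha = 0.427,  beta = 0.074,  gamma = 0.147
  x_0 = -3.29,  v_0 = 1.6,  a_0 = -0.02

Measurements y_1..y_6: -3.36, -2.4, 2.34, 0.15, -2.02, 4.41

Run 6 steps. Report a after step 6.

step 1: x_pred=-2.5084  r=-0.8516  x^+=-2.8720  v^+=1.4616  a^+=-1.0628
step 2: x_pred=-2.2834  r=-0.1166  x^+=-2.3332  v^+=0.9232  a^+=-1.2055
step 3: x_pred=-2.0255  r=4.3655  x^+=-0.1615  v^+=0.9918  a^+=4.1401
step 4: x_pred=0.8215  r=-0.6715  x^+=0.5348  v^+=2.9190  a^+=3.3178
step 5: x_pred=2.3634  r=-4.3834  x^+=0.4917  v^+=3.8828  a^+=-2.0497
step 6: x_pred=2.1482  r=2.2618  x^+=3.1140  v^+=3.2200  a^+=0.7199

a_post = 0.7199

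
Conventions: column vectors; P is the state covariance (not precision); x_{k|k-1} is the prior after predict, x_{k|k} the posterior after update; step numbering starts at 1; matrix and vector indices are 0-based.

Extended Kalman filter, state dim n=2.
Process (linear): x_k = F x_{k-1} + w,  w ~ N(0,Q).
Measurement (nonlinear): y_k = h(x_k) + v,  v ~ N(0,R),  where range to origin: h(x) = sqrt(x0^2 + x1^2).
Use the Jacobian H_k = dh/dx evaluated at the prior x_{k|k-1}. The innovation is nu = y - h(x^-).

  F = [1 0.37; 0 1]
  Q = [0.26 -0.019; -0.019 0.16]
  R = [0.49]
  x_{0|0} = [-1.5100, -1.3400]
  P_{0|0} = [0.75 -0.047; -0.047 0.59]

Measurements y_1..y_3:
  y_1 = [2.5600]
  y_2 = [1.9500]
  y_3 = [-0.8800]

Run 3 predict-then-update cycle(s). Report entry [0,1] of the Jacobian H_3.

H_jac[0,1] = -0.4003

step 1: x^-=[-2.0058, -1.3400]  P^-=[1.0560 0.1523; 0.1523 0.7500]  H_jac=[-0.8315 -0.5555]  S=[1.5923]  K=[-0.6046; -0.3412]  nu=[0.1478]  x^+=[-2.0951, -1.3904]  P^+=[0.4740 -0.1762; -0.1762 0.5646]
step 2: x^-=[-2.6096, -1.3904]  P^-=[0.6809 0.0138; 0.0138 0.7246]  H_jac=[-0.8825 -0.4702]  S=[1.1920]  K=[-0.5096; -0.2961]  nu=[-1.0069]  x^+=[-2.0965, -1.0923]  P^+=[0.3714 -0.1661; -0.1661 0.6202]
step 3: x^-=[-2.5007, -1.0923]  P^-=[0.5934 0.0444; 0.0444 0.7802]  H_jac=[-0.9164 -0.4003]  S=[1.1459]  K=[-0.4901; -0.3080]  nu=[-3.6088]  x^+=[-0.7321, 0.0193]  P^+=[0.3182 -0.1286; -0.1286 0.6714]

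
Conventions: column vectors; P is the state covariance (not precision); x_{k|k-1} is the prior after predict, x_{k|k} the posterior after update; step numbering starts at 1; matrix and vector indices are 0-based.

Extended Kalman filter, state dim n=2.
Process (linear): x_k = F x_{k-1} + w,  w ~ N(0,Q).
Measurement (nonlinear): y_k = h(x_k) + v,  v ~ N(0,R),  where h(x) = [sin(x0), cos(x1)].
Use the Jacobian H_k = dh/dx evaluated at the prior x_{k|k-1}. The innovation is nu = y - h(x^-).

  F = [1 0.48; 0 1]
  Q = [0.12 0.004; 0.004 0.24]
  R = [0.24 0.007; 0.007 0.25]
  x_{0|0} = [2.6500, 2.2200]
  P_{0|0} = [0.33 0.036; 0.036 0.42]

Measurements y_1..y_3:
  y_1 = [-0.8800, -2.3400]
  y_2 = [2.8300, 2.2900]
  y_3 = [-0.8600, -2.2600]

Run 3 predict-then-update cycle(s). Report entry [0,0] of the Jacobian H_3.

step 1: x^-=[3.7156, 2.2200]  P^-=[0.5813 0.2416; 0.2416 0.6600]  H_jac=[-0.8397 0.0000; 0.0000 -0.7966]  S=[0.6499 0.1686; 0.1686 0.6688]  K=[-0.7238 -0.1053; -0.1158 -0.7569]  nu=[-0.3370, -1.7354]  x^+=[4.1422, 3.5726]  P^+=[0.2077 0.0394; 0.0394 0.2386]
step 2: x^-=[5.8571, 3.5726]  P^-=[0.4205 0.1579; 0.1579 0.4786]  H_jac=[0.9106 0.0000; 0.0000 0.4178]  S=[0.5887 0.0671; 0.0671 0.3335]  K=[0.6427 0.0686; 0.1801 0.5633]  nu=[3.2433, 3.1985]  x^+=[8.1608, 5.9583]  P^+=[0.1699 0.0518; 0.0518 0.3401]
step 3: x^-=[11.0207, 5.9583]  P^-=[0.4180 0.2190; 0.2190 0.5801]  H_jac=[0.0252 0.0000; 0.0000 0.3192]  S=[0.2403 0.0088; 0.0088 0.3091]  K=[0.0356 0.2252; 0.0011 0.5990]  nu=[0.1397, -3.2077]  x^+=[10.3034, 4.0370]  P^+=[0.4019 0.1771; 0.1771 0.4691]

H_jac[0,0] = 0.0252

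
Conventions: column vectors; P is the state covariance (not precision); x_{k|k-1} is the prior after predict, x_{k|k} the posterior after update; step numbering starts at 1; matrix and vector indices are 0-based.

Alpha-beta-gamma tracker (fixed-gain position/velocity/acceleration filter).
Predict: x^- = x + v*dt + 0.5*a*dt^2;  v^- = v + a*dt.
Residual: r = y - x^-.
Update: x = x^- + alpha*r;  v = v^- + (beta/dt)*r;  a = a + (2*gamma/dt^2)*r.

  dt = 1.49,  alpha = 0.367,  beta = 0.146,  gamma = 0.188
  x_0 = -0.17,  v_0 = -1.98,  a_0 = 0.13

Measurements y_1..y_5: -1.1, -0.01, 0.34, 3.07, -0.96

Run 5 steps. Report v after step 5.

step 1: x_pred=-2.9759  r=1.8759  x^+=-2.2874  v^+=-1.6025  a^+=0.4477
step 2: x_pred=-4.1782  r=4.1682  x^+=-2.6485  v^+=-0.5270  a^+=1.1536
step 3: x_pred=-2.1531  r=2.4931  x^+=-1.2381  v^+=1.4362  a^+=1.5759
step 4: x_pred=2.6511  r=0.4189  x^+=2.8049  v^+=3.8253  a^+=1.6468
step 5: x_pred=10.3326  r=-11.2926  x^+=6.1882  v^+=5.1725  a^+=-0.2657

v_post = 5.1725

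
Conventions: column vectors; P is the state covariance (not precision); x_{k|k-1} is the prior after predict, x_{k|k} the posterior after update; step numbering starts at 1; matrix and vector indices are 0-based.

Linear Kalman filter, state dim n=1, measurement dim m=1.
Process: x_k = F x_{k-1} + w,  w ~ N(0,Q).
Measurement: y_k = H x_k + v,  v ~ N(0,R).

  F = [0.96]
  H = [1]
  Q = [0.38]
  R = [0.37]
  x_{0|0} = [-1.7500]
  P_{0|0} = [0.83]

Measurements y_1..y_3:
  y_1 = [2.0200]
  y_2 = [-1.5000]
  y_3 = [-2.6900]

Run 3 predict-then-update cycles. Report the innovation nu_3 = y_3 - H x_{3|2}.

innov = [-2.1565]

step 1: x^-=[-1.6800]  P^-=[1.1449]  S=[1.5149]  K=[0.7558]  nu=[3.7000]  x^+=[1.1163]  P^+=[0.2796]
step 2: x^-=[1.0717]  P^-=[0.6377]  S=[1.0077]  K=[0.6328]  nu=[-2.5717]  x^+=[-0.5558]  P^+=[0.2341]
step 3: x^-=[-0.5335]  P^-=[0.5958]  S=[0.9658]  K=[0.6169]  nu=[-2.1565]  x^+=[-1.8638]  P^+=[0.2283]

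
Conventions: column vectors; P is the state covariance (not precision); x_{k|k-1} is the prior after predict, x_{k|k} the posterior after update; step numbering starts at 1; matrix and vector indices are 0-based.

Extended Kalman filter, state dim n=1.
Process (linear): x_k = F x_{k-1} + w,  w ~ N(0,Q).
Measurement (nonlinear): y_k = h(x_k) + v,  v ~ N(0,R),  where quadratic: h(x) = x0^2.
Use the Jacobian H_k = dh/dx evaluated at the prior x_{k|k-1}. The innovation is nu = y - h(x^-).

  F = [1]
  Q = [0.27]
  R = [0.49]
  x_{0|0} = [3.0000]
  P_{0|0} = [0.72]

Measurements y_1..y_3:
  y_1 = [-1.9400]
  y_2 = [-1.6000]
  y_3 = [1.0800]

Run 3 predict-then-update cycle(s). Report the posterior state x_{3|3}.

step 1: x^-=[3.0000]  P^-=[0.9900]  H_jac=[6.0000]  S=[36.1300]  K=[0.1644]  nu=[-10.9400]  x^+=[1.2014]  P^+=[0.0134]
step 2: x^-=[1.2014]  P^-=[0.2834]  H_jac=[2.4028]  S=[2.1263]  K=[0.3203]  nu=[-3.0433]  x^+=[0.2267]  P^+=[0.0653]
step 3: x^-=[0.2267]  P^-=[0.3353]  H_jac=[0.4534]  S=[0.5589]  K=[0.2720]  nu=[1.0286]  x^+=[0.5065]  P^+=[0.2940]

x_post = [0.5065]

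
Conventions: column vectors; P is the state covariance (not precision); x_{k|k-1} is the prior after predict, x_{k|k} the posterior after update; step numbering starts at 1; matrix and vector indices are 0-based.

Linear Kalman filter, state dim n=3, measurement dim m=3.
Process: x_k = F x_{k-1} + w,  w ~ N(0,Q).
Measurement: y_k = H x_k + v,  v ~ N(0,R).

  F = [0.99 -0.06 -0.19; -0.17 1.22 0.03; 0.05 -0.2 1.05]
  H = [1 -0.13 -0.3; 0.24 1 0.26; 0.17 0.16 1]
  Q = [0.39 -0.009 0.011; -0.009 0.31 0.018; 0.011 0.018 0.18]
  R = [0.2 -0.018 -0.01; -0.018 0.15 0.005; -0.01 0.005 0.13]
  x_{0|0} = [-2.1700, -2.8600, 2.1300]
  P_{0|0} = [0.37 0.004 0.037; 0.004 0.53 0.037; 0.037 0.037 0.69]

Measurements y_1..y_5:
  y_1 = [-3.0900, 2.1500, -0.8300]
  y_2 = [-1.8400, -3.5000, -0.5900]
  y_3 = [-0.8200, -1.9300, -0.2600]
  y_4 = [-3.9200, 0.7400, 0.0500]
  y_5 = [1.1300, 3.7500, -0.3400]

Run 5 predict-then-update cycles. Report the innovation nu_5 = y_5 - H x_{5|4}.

step 1: x^-=[-2.3814, -3.0564, 2.7000]  P^-=[0.7659 -0.1155 -0.0656; -0.1155 1.1108 -0.0517; -0.0656 -0.0517 0.9511]  S=[1.1356 -0.1597 -0.2572; -0.1597 1.2787 0.3647; -0.2572 0.3647 1.0865]  K=[0.7605 0.0792 0.1959; -0.1435 0.8851 -0.2331; -0.1234 -0.1228 0.8695]  nu=[-0.2959, 5.0759, -2.6361]  x^+=[-2.7207, 2.0932, -0.1786]  P^+=[0.1440 -0.0352 -0.0006; -0.0352 0.1538 -0.0431; -0.0006 -0.0431 0.1206]
step 2: x^-=[-2.7851, 3.0109, -0.7422]  P^-=[0.5394 -0.0781 0.0035; -0.0781 0.5547 -0.0751; 0.0035 -0.0751 0.3383]  S=[0.7916 -0.0369 -0.0254; -0.0369 0.6825 0.1102; -0.0254 0.1102 0.4709]  K=[0.7031 0.0834 0.1940; -0.1309 0.7800 -0.1888; -0.0933 -0.1000 0.7124]  nu=[1.1139, -5.6495, 0.1439]  x^+=[-2.4450, -1.5689, -0.1785]  P^+=[0.1334 -0.0314 0.0010; -0.0314 0.1352 -0.0356; 0.0010 -0.0356 0.0986]
step 3: x^-=[-2.2925, -1.5037, 0.0041]  P^-=[0.5273 -0.0718 0.0078; -0.0718 0.5256 -0.0616; 0.0078 -0.0616 0.3101]  S=[0.7733 -0.0315 -0.0159; -0.0315 0.6614 0.1143; -0.0159 0.1143 0.4478]  K=[0.6984 0.0854 0.1948; -0.1296 0.7690 -0.1779; -0.0894 -0.0926 0.6939]  nu=[1.2783, 0.1228, 0.3662]  x^+=[-1.3179, -1.6401, 0.1325]  P^+=[0.1325 -0.0309 0.0012; -0.0309 0.1331 -0.0340; 0.0012 -0.0340 0.0959]
step 4: x^-=[-1.2315, -1.7729, 0.4013]  P^-=[0.5263 -0.0712 0.0083; -0.0712 0.5223 -0.0591; 0.0083 -0.0591 0.3064]  S=[0.7716 -0.0312 -0.0147; -0.0312 0.6594 0.1157; -0.0147 0.1157 0.4450]  K=[0.6980 0.0856 0.1950; -0.1296 0.7675 -0.1760; -0.0889 -0.0912 0.6912]  nu=[-2.7986, 2.7042, 0.1417]  x^+=[-2.9257, 0.6405, 0.5013]  P^+=[0.1325 -0.0308 0.0012; -0.0308 0.1328 -0.0337; 0.0012 -0.0337 0.0955]
step 5: x^-=[-3.0301, 1.2938, 0.2520]  P^-=[0.5262 -0.0712 0.0084; -0.0712 0.5218 -0.0587; 0.0084 -0.0587 0.3058]  S=[0.7714 -0.0312 -0.0146; -0.0312 0.6592 0.1159; -0.0146 0.1159 0.4446]  K=[0.6980 0.0857 0.1950; -0.1297 0.7673 -0.1757; -0.0888 -0.0910 0.6908]  nu=[4.4039, 3.1179, -0.2839]  x^+=[0.2554, 3.1651, -0.6190]  P^+=[0.1325 -0.0308 0.0012; -0.0308 0.1327 -0.0337; 0.0012 -0.0337 0.0954]

innov = [4.4039, 3.1179, -0.2839]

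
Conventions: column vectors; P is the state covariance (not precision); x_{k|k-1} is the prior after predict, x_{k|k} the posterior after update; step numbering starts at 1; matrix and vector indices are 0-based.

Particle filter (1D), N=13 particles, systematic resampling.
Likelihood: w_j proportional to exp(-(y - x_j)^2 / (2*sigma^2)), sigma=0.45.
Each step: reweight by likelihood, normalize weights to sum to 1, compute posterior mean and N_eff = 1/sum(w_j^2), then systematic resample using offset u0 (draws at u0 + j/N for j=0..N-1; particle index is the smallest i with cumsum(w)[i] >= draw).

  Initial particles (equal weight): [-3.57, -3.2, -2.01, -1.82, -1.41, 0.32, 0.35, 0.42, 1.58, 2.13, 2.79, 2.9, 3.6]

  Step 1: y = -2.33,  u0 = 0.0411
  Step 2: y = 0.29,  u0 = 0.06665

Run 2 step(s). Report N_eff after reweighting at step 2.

N_eff = 1.2148

step 1: w=[0.0140, 0.0962, 0.4844, 0.3282, 0.0772, 0.0000, 0.0000, 0.0000, 0.0000, 0.0000, 0.0000, 0.0000, 0.0000]  mean=-2.0377  Neff=2.7951  idx=[1, 2, 2, 2, 2, 2, 2, 2, 3, 3, 3, 3, 4]
step 2: w=[0.0000, 0.0024, 0.0024, 0.0024, 0.0024, 0.0024, 0.0024, 0.0024, 0.0192, 0.0192, 0.0192, 0.0192, 0.9064]  mean=-1.4516  Neff=1.2148  idx=[10, 12, 12, 12, 12, 12, 12, 12, 12, 12, 12, 12, 12]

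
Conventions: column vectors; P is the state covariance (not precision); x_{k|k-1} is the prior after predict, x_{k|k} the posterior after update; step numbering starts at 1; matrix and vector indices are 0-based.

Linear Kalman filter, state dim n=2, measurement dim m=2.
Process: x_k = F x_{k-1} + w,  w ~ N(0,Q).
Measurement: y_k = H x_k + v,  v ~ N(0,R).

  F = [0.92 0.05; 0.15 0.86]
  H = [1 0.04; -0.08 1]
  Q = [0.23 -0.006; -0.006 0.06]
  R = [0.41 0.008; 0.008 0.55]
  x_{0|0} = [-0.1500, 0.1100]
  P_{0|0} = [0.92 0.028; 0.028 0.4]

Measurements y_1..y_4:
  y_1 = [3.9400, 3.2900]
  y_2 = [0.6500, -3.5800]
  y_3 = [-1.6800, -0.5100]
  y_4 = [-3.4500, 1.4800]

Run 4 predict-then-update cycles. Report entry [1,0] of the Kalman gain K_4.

K[1,0] = 0.0561

step 1: x^-=[-0.1325, 0.0721]  P^-=[1.0123 0.1605; 0.1605 0.3838]  S=[1.4357 0.1024; 0.1024 0.9146]  K=[0.7090 0.0076; 0.0943 0.3950]  nu=[4.0696, 3.2073]  x^+=[2.7772, 1.7229]  P^+=[0.2894 0.0330; 0.0330 0.2207]
step 2: x^-=[2.6412, 1.8983]  P^-=[0.4786 0.0698; 0.0698 0.2382]  S=[0.8945 0.0488; 0.0488 0.7801]  K=[0.5377 0.0067; 0.0727 0.2937]  nu=[-2.0671, -5.2670]  x^+=[1.4941, 0.2014]  P^+=[0.2195 0.0256; 0.0256 0.1641]
step 3: x^-=[1.3846, 0.3973]  P^-=[0.4186 0.0518; 0.0518 0.1929]  S=[0.8330 0.0338; 0.0338 0.7373]  K=[0.5049 0.0016; 0.0611 0.2532]  nu=[-3.0805, -0.7965]  x^+=[-0.1720, 0.0073]  P^+=[0.2062 0.0214; 0.0214 0.1415]
step 4: x^-=[-0.1578, -0.0195]  P^-=[0.4068 0.0456; 0.0456 0.1748]  S=[0.8207 0.0280; 0.0280 0.7201]  K=[0.4979 -0.0011; 0.0561 0.2355]  nu=[-3.2914, 1.4869]  x^+=[-1.7984, 0.1459]  P^+=[0.2034 0.0196; 0.0196 0.1315]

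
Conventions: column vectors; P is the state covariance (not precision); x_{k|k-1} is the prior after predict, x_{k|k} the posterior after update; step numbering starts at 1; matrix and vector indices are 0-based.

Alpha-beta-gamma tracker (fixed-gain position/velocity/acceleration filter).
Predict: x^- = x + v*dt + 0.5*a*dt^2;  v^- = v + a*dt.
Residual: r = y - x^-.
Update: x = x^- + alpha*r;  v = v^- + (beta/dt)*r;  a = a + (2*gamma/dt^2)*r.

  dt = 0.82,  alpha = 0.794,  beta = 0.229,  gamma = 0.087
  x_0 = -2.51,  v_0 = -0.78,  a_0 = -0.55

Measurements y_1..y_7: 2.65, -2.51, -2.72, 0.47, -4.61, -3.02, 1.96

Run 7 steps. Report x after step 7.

x_post = 0.6766

step 1: x_pred=-3.3345  r=5.9845  x^+=1.4172  v^+=0.4403  a^+=0.9986
step 2: x_pred=2.1140  r=-4.6240  x^+=-1.5575  v^+=-0.0322  a^+=-0.1979
step 3: x_pred=-1.6504  r=-1.0696  x^+=-2.4997  v^+=-0.4932  a^+=-0.4747
step 4: x_pred=-3.0637  r=3.5337  x^+=-0.2579  v^+=0.1044  a^+=0.4397
step 5: x_pred=-0.0245  r=-4.5855  x^+=-3.6654  v^+=-0.8156  a^+=-0.7469
step 6: x_pred=-4.5853  r=1.5653  x^+=-3.3425  v^+=-0.9910  a^+=-0.3418
step 7: x_pred=-4.2700  r=6.2300  x^+=0.6766  v^+=0.4686  a^+=1.2703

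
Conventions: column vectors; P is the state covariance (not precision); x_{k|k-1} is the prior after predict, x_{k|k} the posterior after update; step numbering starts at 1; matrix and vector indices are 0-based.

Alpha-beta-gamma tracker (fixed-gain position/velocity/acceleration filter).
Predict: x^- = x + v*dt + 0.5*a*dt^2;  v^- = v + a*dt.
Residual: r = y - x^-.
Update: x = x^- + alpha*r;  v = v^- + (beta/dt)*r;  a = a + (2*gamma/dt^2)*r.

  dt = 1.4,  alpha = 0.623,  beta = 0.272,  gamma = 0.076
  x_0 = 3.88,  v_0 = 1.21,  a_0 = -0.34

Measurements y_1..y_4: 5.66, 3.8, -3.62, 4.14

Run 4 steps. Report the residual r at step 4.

resid = 9.1720

step 1: x_pred=5.2408  r=0.4192  x^+=5.5020  v^+=0.8154  a^+=-0.3075
step 2: x_pred=6.3422  r=-2.5422  x^+=4.7584  v^+=-0.1090  a^+=-0.5046
step 3: x_pred=4.1113  r=-7.7313  x^+=-0.7053  v^+=-2.3176  a^+=-1.1042
step 4: x_pred=-5.0320  r=9.1720  x^+=0.6822  v^+=-2.0815  a^+=-0.3929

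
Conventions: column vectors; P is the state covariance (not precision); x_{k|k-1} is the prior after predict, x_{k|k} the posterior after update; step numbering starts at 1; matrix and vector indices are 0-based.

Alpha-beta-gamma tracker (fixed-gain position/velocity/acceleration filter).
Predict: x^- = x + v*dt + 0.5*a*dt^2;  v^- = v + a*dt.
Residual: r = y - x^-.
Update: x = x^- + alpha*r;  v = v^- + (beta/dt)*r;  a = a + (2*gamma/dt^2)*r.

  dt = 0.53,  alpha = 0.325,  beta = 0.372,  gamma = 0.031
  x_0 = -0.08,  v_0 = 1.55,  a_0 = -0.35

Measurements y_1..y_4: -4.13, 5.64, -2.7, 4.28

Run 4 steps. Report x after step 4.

x_post = 1.4551

step 1: x_pred=0.6923  r=-4.8223  x^+=-0.8749  v^+=-2.0202  a^+=-1.4144
step 2: x_pred=-2.1443  r=7.7843  x^+=0.3856  v^+=2.6938  a^+=0.3038
step 3: x_pred=1.8560  r=-4.5560  x^+=0.3753  v^+=-0.3430  a^+=-0.7018
step 4: x_pred=0.0950  r=4.1850  x^+=1.4551  v^+=2.2225  a^+=0.2219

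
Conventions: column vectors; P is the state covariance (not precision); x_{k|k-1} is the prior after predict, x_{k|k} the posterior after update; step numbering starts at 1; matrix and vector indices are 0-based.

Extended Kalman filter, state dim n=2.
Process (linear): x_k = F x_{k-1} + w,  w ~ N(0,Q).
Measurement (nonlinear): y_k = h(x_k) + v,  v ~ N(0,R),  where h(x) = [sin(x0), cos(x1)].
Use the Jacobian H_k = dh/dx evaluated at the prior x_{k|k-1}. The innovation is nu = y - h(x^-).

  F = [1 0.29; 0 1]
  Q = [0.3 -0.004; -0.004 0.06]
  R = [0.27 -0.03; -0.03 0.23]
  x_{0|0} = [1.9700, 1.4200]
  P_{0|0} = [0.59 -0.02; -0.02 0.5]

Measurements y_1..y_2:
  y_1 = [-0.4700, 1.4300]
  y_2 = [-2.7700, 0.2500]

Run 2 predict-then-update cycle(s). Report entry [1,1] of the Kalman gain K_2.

step 1: x^-=[2.3818, 1.4200]  P^-=[0.9204 0.1210; 0.1210 0.5600]  H_jac=[-0.7250 0.0000; 0.0000 -0.9887]  S=[0.7538 0.0567; 0.0567 0.7774]  K=[-0.8785 -0.0898; -0.0631 -0.7076]  nu=[-1.1588, 1.2798]  x^+=[3.2849, 0.5876]  P^+=[0.3235 -0.0058; -0.0058 0.1627]
step 2: x^-=[3.4553, 0.5876]  P^-=[0.6338 0.0374; 0.0374 0.2227]  H_jac=[-0.9512 0.0000; 0.0000 -0.5543]  S=[0.8434 -0.0103; -0.0103 0.2984]  K=[-0.7159 -0.0941; -0.0472 -0.4153]  nu=[-2.4614, -0.5823]  x^+=[5.2723, 0.9457]  P^+=[0.2002 0.0003; 0.0003 0.1698]

K[1,1] = -0.4153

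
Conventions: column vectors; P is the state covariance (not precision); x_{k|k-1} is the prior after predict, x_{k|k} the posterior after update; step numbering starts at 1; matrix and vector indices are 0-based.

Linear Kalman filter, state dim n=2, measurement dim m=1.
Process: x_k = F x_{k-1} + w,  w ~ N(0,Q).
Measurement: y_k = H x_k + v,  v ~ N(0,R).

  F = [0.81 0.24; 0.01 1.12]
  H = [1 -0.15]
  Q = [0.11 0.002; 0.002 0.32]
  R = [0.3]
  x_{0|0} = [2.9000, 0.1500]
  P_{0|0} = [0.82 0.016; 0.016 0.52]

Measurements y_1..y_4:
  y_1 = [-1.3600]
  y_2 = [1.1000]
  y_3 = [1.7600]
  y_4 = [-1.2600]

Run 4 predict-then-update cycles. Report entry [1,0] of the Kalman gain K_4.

K[1,0] = 0.8524

step 1: x^-=[2.3850, 0.1970]  P^-=[0.6842 0.1630; 0.1630 0.9727]  S=[0.9572]  K=[0.6892; 0.0178]  nu=[-3.7155]  x^+=[-0.1759, 0.1308]  P^+=[0.2295 0.1512; 0.1512 0.9724]
step 2: x^-=[-0.1111, 0.1447]  P^-=[0.3753 0.4028; 0.4028 1.5432]  S=[0.5892]  K=[0.5345; 0.2907]  nu=[1.2328]  x^+=[0.5478, 0.5031]  P^+=[0.2070 0.3112; 0.3112 1.4934]
step 3: x^-=[0.5645, 0.5690]  P^-=[0.4529 0.6882; 0.6882 2.2003]  S=[0.5959]  K=[0.5867; 0.6010]  nu=[1.2809]  x^+=[1.3160, 1.3388]  P^+=[0.2477 0.4781; 0.4781 1.9851]
step 4: x^-=[1.3873, 1.5126]  P^-=[0.5727 0.9724; 0.9724 2.8208]  S=[0.6445]  K=[0.6624; 0.8524]  nu=[-2.4204]  x^+=[-0.2159, -0.5504]  P^+=[0.2900 0.6086; 0.6086 2.3526]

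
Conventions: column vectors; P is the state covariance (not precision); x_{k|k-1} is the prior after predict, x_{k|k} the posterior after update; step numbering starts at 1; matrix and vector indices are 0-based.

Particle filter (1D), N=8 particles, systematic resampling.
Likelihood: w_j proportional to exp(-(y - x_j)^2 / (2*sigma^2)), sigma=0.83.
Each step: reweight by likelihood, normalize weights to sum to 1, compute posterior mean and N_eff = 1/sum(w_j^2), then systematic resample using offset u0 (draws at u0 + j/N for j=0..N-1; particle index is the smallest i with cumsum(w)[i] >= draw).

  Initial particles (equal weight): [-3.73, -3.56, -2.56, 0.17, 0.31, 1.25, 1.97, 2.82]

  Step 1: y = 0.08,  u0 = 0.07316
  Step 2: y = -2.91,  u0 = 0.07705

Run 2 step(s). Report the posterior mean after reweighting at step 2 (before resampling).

post_mean = 0.2199

step 1: w=[0.0000, 0.0000, 0.0026, 0.4121, 0.3989, 0.1535, 0.0310, 0.0018]  mean=0.4448  Neff=2.8288  idx=[3, 3, 3, 4, 4, 4, 5, 5]
step 2: w=[0.2179, 0.2179, 0.2179, 0.1149, 0.1149, 0.1149, 0.0007, 0.0007]  mean=0.2199  Neff=5.4916  idx=[0, 0, 1, 2, 2, 3, 4, 5]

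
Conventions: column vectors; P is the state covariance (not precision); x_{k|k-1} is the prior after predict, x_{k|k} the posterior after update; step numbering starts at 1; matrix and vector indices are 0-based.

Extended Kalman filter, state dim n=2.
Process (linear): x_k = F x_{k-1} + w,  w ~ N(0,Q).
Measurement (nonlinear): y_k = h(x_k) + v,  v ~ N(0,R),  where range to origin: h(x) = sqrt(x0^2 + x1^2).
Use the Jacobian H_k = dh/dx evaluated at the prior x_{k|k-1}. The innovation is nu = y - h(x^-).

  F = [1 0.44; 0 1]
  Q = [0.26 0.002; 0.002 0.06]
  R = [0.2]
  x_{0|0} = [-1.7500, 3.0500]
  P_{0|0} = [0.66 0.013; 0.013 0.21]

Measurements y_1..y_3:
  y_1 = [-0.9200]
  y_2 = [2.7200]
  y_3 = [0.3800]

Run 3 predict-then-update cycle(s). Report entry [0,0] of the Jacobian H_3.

step 1: x^-=[-0.4080, 3.0500]  P^-=[0.9721 0.1074; 0.1074 0.2700]  H_jac=[-0.1326 0.9912]  S=[0.4541]  K=[-0.0494; 0.5580]  nu=[-3.9972]  x^+=[-0.2105, 0.8198]  P^+=[0.9710 0.1199; 0.1199 0.1286]
step 2: x^-=[0.1502, 0.8198]  P^-=[1.3614 0.1785; 0.1785 0.1886]  H_jac=[0.1802 0.9836]  S=[0.4900]  K=[0.8591; 0.4443]  nu=[1.8866]  x^+=[1.7709, 1.6580]  P^+=[0.9998 -0.0085; -0.0085 0.0919]
step 3: x^-=[2.5004, 1.6580]  P^-=[1.2701 0.0339; 0.0339 0.1519]  H_jac=[0.8334 0.5526]  S=[1.1599]  K=[0.9288; 0.0968]  nu=[-2.6201]  x^+=[0.0668, 1.4045]  P^+=[0.2695 -0.0703; -0.0703 0.1410]

H_jac[0,0] = 0.8334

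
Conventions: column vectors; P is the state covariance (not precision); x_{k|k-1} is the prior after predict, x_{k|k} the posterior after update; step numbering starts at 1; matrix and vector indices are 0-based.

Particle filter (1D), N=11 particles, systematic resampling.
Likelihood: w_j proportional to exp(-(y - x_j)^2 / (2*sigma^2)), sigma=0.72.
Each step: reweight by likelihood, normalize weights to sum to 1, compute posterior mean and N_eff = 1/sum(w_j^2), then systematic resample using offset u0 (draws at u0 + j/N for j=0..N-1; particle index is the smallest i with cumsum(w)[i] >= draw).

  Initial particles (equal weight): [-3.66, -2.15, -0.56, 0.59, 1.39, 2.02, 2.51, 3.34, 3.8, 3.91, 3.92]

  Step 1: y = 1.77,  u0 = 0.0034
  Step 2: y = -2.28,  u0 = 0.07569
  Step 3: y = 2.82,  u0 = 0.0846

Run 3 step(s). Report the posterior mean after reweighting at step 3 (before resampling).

post_mean = 0.5900

step 1: w=[0.0000, 0.0000, 0.0019, 0.0931, 0.3104, 0.3359, 0.2104, 0.0331, 0.0067, 0.0043, 0.0041]  mean=1.8611  Neff=3.7978  idx=[3, 3, 4, 4, 4, 5, 5, 5, 5, 6, 6]
step 2: w=[0.4952, 0.4952, 0.0032, 0.0032, 0.0032, 0.0000, 0.0000, 0.0000, 0.0000, 0.0000, 0.0000]  mean=0.5978  Neff=2.0391  idx=[0, 0, 0, 0, 0, 1, 1, 1, 1, 1, 1]
step 3: w=[0.0909, 0.0909, 0.0909, 0.0909, 0.0909, 0.0909, 0.0909, 0.0909, 0.0909, 0.0909, 0.0909]  mean=0.5900  Neff=11.0000  idx=[0, 1, 2, 3, 4, 5, 6, 7, 8, 9, 10]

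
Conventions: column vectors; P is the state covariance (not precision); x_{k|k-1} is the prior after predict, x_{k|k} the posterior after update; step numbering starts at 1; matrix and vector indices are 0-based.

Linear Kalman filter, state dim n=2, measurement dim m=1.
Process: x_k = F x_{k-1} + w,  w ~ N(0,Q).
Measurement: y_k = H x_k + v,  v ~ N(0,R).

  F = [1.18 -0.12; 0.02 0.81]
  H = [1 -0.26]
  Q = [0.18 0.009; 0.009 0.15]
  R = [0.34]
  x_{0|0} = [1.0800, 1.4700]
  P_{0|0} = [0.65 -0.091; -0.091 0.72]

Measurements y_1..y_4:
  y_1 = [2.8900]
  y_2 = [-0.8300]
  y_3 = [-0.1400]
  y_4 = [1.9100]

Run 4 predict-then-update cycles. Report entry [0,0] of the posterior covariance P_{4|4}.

step 1: x^-=[1.0980, 1.2123]  P^-=[1.1212 -0.1324; -0.1324 0.6197]  S=[1.5719]  K=[0.7352; -0.1867]  nu=[2.1072]  x^+=[2.6471, 0.8188]  P^+=[0.2716 0.0834; 0.0834 0.5649]
step 2: x^-=[3.0253, 0.7162]  P^-=[0.5427 0.0400; 0.0400 0.5234]  S=[0.8973]  K=[0.5933; -0.1071]  nu=[-3.6691]  x^+=[0.8486, 1.1091]  P^+=[0.2269 0.0970; 0.0970 0.5131]
step 3: x^-=[0.8683, 0.9153]  P^-=[0.4759 0.0570; 0.0570 0.4899]  S=[0.8194]  K=[0.5627; -0.0859]  nu=[-0.7703]  x^+=[0.4348, 0.9815]  P^+=[0.2164 0.0966; 0.0966 0.4839]
step 4: x^-=[0.3953, 0.8037]  P^-=[0.4610 0.0592; 0.0592 0.4707]  S=[0.8020]  K=[0.5556; -0.0788]  nu=[1.7237]  x^+=[1.3530, 0.6679]  P^+=[0.2134 0.0943; 0.0943 0.4657]

P_post[0,0] = 0.2134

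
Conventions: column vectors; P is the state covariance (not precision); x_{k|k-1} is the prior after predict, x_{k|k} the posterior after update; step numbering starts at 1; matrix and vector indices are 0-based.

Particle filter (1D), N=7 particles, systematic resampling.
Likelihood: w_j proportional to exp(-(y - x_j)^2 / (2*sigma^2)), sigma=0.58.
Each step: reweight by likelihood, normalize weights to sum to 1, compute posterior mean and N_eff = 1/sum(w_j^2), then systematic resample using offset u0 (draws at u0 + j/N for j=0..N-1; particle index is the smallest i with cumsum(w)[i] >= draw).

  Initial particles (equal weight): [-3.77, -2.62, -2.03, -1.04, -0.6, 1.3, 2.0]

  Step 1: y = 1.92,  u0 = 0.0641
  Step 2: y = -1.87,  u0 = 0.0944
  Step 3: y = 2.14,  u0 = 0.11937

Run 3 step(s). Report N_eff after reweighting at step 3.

N_eff = 7.0000

step 1: w=[0.0000, 0.0000, 0.0000, 0.0000, 0.0001, 0.3631, 0.6368]  mean=1.7457  Neff=1.8608  idx=[5, 5, 5, 6, 6, 6, 6]
step 2: w=[0.3330, 0.3330, 0.3330, 0.0002, 0.0002, 0.0002, 0.0002]  mean=1.3006  Neff=3.0053  idx=[0, 0, 1, 1, 1, 2, 2]
step 3: w=[0.1429, 0.1429, 0.1429, 0.1429, 0.1429, 0.1429, 0.1429]  mean=1.3000  Neff=7.0000  idx=[0, 1, 2, 3, 4, 5, 6]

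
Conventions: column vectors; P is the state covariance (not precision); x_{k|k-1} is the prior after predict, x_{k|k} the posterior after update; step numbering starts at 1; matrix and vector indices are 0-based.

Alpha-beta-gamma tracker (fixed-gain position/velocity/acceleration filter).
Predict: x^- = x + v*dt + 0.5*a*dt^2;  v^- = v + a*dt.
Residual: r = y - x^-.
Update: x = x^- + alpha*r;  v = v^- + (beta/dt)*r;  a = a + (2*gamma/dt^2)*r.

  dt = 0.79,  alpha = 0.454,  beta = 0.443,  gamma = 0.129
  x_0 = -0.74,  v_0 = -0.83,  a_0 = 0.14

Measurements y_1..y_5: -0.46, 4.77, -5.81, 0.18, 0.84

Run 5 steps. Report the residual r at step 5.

resid = 2.6193

step 1: x_pred=-1.3520  r=0.8920  x^+=-0.9470  v^+=-0.2192  a^+=0.5088
step 2: x_pred=-0.9614  r=5.7314  x^+=1.6406  v^+=3.3967  a^+=2.8781
step 3: x_pred=5.2221  r=-11.0321  x^+=0.2135  v^+=-0.5160  a^+=-1.6825
step 4: x_pred=-0.7191  r=0.8991  x^+=-0.3109  v^+=-1.3410  a^+=-1.3108
step 5: x_pred=-1.7793  r=2.6193  x^+=-0.5902  v^+=-0.9077  a^+=-0.2280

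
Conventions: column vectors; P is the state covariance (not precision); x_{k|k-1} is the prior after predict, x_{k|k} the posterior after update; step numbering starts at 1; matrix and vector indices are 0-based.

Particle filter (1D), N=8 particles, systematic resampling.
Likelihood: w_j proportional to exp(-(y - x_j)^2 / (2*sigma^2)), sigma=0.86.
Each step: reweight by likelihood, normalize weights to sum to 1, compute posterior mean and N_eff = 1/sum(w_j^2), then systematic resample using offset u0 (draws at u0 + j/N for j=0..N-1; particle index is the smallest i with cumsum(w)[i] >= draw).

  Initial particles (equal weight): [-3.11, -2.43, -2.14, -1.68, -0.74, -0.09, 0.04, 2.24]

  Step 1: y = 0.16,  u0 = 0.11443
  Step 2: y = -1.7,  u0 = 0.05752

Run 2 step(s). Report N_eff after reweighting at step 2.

step 1: w=[0.0003, 0.0039, 0.0103, 0.0373, 0.2125, 0.3522, 0.3638, 0.0197]  mean=-0.2252  Neff=3.2951  idx=[4, 4, 5, 5, 5, 6, 6, 7]
step 2: w=[0.2897, 0.2897, 0.0937, 0.0937, 0.0937, 0.0698, 0.0698, 0.0000]  mean=-0.4485  Neff=4.9033  idx=[0, 0, 1, 1, 1, 3, 4, 6]

N_eff = 4.9033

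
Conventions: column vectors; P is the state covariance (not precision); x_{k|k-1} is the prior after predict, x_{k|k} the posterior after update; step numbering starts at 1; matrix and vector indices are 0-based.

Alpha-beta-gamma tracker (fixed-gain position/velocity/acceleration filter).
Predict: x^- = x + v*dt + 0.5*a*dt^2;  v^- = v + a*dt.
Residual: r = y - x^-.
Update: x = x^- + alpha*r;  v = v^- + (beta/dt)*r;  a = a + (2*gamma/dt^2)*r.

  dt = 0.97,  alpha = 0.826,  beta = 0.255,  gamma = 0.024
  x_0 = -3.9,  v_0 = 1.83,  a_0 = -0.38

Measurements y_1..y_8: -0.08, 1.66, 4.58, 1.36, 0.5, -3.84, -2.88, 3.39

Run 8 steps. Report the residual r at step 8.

resid = 8.9899

step 1: x_pred=-2.3037  r=2.2237  x^+=-0.4669  v^+=2.0460  a^+=-0.2666
step 2: x_pred=1.3923  r=0.2677  x^+=1.6134  v^+=1.8578  a^+=-0.2529
step 3: x_pred=3.2965  r=1.2835  x^+=4.3567  v^+=1.9499  a^+=-0.1874
step 4: x_pred=6.1599  r=-4.7999  x^+=2.1952  v^+=0.5063  a^+=-0.4323
step 5: x_pred=2.4829  r=-1.9829  x^+=0.8450  v^+=-0.4343  a^+=-0.5334
step 6: x_pred=0.1728  r=-4.0128  x^+=-3.1418  v^+=-2.0067  a^+=-0.7382
step 7: x_pred=-5.4355  r=2.5555  x^+=-3.3247  v^+=-2.0509  a^+=-0.6078
step 8: x_pred=-5.5999  r=8.9899  x^+=1.8257  v^+=-0.2771  a^+=-0.1492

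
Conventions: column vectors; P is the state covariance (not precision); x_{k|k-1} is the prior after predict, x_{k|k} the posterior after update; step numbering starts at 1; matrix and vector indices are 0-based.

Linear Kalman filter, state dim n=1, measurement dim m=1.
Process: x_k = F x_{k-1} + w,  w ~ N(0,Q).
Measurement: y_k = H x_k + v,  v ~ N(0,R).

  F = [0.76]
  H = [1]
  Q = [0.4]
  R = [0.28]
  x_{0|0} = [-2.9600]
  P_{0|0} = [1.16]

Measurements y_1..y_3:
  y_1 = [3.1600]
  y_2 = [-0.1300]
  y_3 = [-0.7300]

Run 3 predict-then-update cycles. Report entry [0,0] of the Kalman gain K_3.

step 1: x^-=[-2.2496]  P^-=[1.0700]  S=[1.3500]  K=[0.7926]  nu=[5.4096]  x^+=[2.0380]  P^+=[0.2219]
step 2: x^-=[1.5489]  P^-=[0.5282]  S=[0.8082]  K=[0.6535]  nu=[-1.6789]  x^+=[0.4517]  P^+=[0.1830]
step 3: x^-=[0.3433]  P^-=[0.5057]  S=[0.7857]  K=[0.6436]  nu=[-1.0733]  x^+=[-0.3475]  P^+=[0.1802]

K[0,0] = 0.6436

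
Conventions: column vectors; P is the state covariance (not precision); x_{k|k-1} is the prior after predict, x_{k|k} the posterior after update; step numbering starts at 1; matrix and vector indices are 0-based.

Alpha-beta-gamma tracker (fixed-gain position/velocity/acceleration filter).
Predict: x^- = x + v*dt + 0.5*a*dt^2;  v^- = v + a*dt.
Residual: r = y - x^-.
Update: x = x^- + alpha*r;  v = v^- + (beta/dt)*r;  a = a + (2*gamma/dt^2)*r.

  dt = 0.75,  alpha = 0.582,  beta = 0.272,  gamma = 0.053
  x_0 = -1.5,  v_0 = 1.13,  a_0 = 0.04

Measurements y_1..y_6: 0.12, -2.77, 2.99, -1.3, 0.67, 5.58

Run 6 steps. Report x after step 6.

x_post = 3.4459

step 1: x_pred=-0.6413  r=0.7613  x^+=-0.1982  v^+=1.4361  a^+=0.1835
step 2: x_pred=0.9305  r=-3.7005  x^+=-1.2232  v^+=0.2316  a^+=-0.5139
step 3: x_pred=-1.1940  r=4.1840  x^+=1.2411  v^+=1.3636  a^+=0.2746
step 4: x_pred=2.3410  r=-3.6410  x^+=0.2220  v^+=0.2491  a^+=-0.4116
step 5: x_pred=0.2930  r=0.3770  x^+=0.5124  v^+=0.0771  a^+=-0.3405
step 6: x_pred=0.4745  r=5.1055  x^+=3.4459  v^+=1.6733  a^+=0.6216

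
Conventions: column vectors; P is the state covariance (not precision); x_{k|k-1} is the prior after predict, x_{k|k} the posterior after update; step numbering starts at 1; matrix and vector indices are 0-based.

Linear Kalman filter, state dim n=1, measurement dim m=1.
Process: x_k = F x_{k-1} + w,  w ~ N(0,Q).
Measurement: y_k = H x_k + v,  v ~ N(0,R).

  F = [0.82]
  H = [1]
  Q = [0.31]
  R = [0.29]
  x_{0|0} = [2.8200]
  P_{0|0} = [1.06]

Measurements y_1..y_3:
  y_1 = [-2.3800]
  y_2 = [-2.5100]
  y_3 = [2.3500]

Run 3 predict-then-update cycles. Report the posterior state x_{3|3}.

x_post = [0.7534]

step 1: x^-=[2.3124]  P^-=[1.0227]  S=[1.3127]  K=[0.7791]  nu=[-4.6924]  x^+=[-1.3434]  P^+=[0.2259]
step 2: x^-=[-1.1016]  P^-=[0.4619]  S=[0.7519]  K=[0.6143]  nu=[-1.4084]  x^+=[-1.9668]  P^+=[0.1782]
step 3: x^-=[-1.6128]  P^-=[0.4298]  S=[0.7198]  K=[0.5971]  nu=[3.9628]  x^+=[0.7534]  P^+=[0.1732]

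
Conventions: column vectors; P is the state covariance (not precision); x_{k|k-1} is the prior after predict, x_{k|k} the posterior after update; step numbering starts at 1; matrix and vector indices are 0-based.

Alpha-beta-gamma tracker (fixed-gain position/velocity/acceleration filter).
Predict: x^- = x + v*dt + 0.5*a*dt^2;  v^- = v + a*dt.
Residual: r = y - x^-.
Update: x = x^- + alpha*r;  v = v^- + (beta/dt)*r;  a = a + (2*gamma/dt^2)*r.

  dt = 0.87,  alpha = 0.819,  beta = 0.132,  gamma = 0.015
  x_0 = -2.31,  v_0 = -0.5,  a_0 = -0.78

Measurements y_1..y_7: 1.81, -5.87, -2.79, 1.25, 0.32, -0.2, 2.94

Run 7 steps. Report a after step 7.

step 1: x_pred=-3.0402  r=4.8502  x^+=0.9321  v^+=-0.4427  a^+=-0.5878
step 2: x_pred=0.3245  r=-6.1945  x^+=-4.7488  v^+=-1.8939  a^+=-0.8333
step 3: x_pred=-6.7119  r=3.9219  x^+=-3.4999  v^+=-2.0238  a^+=-0.6778
step 4: x_pred=-5.5171  r=6.7671  x^+=0.0252  v^+=-1.5868  a^+=-0.4096
step 5: x_pred=-1.5104  r=1.8304  x^+=-0.0113  v^+=-1.6655  a^+=-0.3371
step 6: x_pred=-1.5878  r=1.3878  x^+=-0.4512  v^+=-1.7482  a^+=-0.2821
step 7: x_pred=-2.0788  r=5.0188  x^+=2.0316  v^+=-1.2321  a^+=-0.0831

a_post = -0.0831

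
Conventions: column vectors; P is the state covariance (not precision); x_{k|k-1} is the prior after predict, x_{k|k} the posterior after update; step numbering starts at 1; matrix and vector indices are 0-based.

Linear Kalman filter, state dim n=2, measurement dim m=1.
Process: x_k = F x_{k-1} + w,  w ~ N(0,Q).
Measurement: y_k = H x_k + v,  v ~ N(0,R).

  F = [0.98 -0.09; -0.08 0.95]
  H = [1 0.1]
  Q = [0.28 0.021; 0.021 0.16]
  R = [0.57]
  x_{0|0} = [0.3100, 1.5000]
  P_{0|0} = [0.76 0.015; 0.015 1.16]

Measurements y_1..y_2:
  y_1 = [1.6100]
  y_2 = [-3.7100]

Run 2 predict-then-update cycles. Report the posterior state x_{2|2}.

x_post = [-1.6644, 1.6319]

step 1: x^-=[0.1688, 1.4002]  P^-=[1.0167 -0.1237; -0.1237 1.2095]  S=[1.5740]  K=[0.6380; -0.0017]  nu=[1.3012]  x^+=[0.9990, 1.3979]  P^+=[0.3759 -0.1219; -0.1219 1.2095]
step 2: x^-=[0.8532, 1.2481]  P^-=[0.6723 -0.2263; -0.2263 1.2725]  S=[1.2098]  K=[0.5370; -0.0819]  nu=[-4.6880]  x^+=[-1.6644, 1.6319]  P^+=[0.3234 -0.1731; -0.1731 1.2644]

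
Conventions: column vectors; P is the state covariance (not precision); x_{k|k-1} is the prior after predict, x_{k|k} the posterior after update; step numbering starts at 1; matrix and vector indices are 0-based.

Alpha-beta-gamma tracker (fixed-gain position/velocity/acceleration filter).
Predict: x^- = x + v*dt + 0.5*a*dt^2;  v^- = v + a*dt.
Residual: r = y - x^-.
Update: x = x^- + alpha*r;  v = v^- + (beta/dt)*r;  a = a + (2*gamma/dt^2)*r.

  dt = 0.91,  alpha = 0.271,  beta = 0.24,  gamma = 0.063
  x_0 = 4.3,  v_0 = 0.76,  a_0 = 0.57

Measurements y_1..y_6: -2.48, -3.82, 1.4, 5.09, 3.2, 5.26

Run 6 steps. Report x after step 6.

step 1: x_pred=5.2276  r=-7.7076  x^+=3.1388  v^+=-0.7541  a^+=-0.6028
step 2: x_pred=2.2031  r=-6.0231  x^+=0.5708  v^+=-2.8911  a^+=-1.5192
step 3: x_pred=-2.6891  r=4.0891  x^+=-1.5810  v^+=-3.1951  a^+=-0.8970
step 4: x_pred=-4.8599  r=9.9499  x^+=-2.1635  v^+=-1.3872  a^+=0.6169
step 5: x_pred=-3.1704  r=6.3704  x^+=-1.4441  v^+=0.8543  a^+=1.5862
step 6: x_pred=-0.0099  r=5.2699  x^+=1.4182  v^+=3.6876  a^+=2.3881

x_post = 1.4182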